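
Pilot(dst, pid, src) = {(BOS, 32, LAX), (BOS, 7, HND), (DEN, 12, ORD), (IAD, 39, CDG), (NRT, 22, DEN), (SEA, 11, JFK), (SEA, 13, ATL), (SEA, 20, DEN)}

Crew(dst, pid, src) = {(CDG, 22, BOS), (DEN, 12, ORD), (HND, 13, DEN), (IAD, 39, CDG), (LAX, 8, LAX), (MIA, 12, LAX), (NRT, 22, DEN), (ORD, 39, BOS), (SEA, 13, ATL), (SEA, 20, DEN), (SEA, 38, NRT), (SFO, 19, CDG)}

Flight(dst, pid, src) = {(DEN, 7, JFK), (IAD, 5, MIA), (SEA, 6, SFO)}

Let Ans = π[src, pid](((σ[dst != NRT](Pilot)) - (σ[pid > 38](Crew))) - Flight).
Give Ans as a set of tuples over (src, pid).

{(ATL, 13), (DEN, 20), (HND, 7), (JFK, 11), (LAX, 32), (ORD, 12)}

σ[dst != NRT]: keep tuples satisfying dst != NRT → {(BOS, 32, LAX), (BOS, 7, HND), (DEN, 12, ORD), (IAD, 39, CDG), (SEA, 11, JFK), (SEA, 13, ATL), (SEA, 20, DEN)}
σ[pid > 38]: keep tuples satisfying pid > 38 → {(IAD, 39, CDG), (ORD, 39, BOS)}
Difference: {(BOS, 32, LAX), (BOS, 7, HND), (DEN, 12, ORD), (IAD, 39, CDG), (SEA, 11, JFK), (SEA, 13, ATL), (SEA, 20, DEN)} with {(IAD, 39, CDG), (ORD, 39, BOS)} → {(BOS, 32, LAX), (BOS, 7, HND), (DEN, 12, ORD), (SEA, 11, JFK), (SEA, 13, ATL), (SEA, 20, DEN)}
Difference: {(BOS, 32, LAX), (BOS, 7, HND), (DEN, 12, ORD), (SEA, 11, JFK), (SEA, 13, ATL), (SEA, 20, DEN)} with {(DEN, 7, JFK), (IAD, 5, MIA), (SEA, 6, SFO)} → {(BOS, 32, LAX), (BOS, 7, HND), (DEN, 12, ORD), (SEA, 11, JFK), (SEA, 13, ATL), (SEA, 20, DEN)}
Keep only column(s) src, pid: {(ATL, 13), (DEN, 20), (HND, 7), (JFK, 11), (LAX, 32), (ORD, 12)}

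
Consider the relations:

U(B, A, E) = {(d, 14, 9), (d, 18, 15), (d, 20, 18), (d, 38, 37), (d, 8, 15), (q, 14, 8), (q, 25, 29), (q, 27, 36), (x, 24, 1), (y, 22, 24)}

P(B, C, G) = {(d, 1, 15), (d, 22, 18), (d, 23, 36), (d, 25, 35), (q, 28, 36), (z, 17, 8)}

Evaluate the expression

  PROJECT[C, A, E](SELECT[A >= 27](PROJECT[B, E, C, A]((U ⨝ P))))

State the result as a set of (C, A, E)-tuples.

{(1, 38, 37), (22, 38, 37), (23, 38, 37), (25, 38, 37), (28, 27, 36)}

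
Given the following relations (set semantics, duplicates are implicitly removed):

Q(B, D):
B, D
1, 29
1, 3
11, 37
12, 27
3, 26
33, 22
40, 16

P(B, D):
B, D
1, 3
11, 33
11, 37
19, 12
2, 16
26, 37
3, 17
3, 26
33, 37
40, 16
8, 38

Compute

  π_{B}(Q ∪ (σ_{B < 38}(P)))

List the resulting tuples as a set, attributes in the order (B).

{1, 11, 12, 19, 2, 26, 3, 33, 40, 8}

σ[B < 38]: keep tuples satisfying B < 38 → {(1, 3), (11, 33), (11, 37), (19, 12), (2, 16), (26, 37), (3, 17), (3, 26), (33, 37), (8, 38)}
Taking the union: {(1, 29), (1, 3), (11, 33), (11, 37), (12, 27), (19, 12), (2, 16), (26, 37), (3, 17), (3, 26), (33, 22), (33, 37), (40, 16), (8, 38)}
π_{B} gives {1, 11, 12, 19, 2, 26, 3, 33, 40, 8} (4 duplicate(s) eliminated).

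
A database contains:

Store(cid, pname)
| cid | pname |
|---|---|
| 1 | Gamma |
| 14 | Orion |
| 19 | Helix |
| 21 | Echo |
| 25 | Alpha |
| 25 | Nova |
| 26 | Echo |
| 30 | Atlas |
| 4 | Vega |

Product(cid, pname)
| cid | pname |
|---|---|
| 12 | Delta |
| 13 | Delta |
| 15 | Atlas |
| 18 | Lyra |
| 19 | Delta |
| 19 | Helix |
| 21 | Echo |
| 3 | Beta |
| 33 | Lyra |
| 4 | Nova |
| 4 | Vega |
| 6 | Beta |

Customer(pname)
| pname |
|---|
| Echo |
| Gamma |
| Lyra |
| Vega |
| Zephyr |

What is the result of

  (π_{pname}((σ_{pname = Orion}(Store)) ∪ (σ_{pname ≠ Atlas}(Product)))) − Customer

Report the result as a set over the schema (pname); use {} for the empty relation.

{Beta, Delta, Helix, Nova, Orion}

σ[pname = Orion]: keep tuples satisfying pname = Orion → {(14, Orion)}
σ[pname ≠ Atlas]: keep tuples satisfying pname ≠ Atlas → {(12, Delta), (13, Delta), (18, Lyra), (19, Delta), (19, Helix), (21, Echo), (3, Beta), (33, Lyra), (4, Nova), (4, Vega), (6, Beta)}
Union: {(14, Orion)} with {(12, Delta), (13, Delta), (18, Lyra), (19, Delta), (19, Helix), (21, Echo), (3, Beta), (33, Lyra), (4, Nova), (4, Vega), (6, Beta)} → {(12, Delta), (13, Delta), (14, Orion), (18, Lyra), (19, Delta), (19, Helix), (21, Echo), (3, Beta), (33, Lyra), (4, Nova), (4, Vega), (6, Beta)}
Keep only column(s) pname (4 duplicate(s) eliminated): {Beta, Delta, Echo, Helix, Lyra, Nova, Orion, Vega}
Difference: {Beta, Delta, Echo, Helix, Lyra, Nova, Orion, Vega} with {Echo, Gamma, Lyra, Vega, Zephyr} → {Beta, Delta, Helix, Nova, Orion}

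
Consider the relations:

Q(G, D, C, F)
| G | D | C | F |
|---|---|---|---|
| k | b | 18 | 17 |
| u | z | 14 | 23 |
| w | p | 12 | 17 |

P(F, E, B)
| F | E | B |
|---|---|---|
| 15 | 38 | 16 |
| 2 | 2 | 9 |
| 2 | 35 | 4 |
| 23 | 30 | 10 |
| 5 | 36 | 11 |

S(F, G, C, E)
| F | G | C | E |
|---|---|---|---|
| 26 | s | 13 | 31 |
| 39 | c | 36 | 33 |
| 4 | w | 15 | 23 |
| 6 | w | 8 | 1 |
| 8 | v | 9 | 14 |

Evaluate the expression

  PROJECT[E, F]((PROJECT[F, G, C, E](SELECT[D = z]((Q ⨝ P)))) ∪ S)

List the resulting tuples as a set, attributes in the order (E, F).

Joining Q and P on F yields {(u, z, 14, 23, 30, 10)}.
Apply σ_{D = z}; surviving tuples: {(u, z, 14, 23, 30, 10)}
π_{F, G, C, E} gives {(23, u, 14, 30)}.
Union: {(23, u, 14, 30)} with {(26, s, 13, 31), (39, c, 36, 33), (4, w, 15, 23), (6, w, 8, 1), (8, v, 9, 14)} → {(23, u, 14, 30), (26, s, 13, 31), (39, c, 36, 33), (4, w, 15, 23), (6, w, 8, 1), (8, v, 9, 14)}
π_{E, F} gives {(1, 6), (14, 8), (23, 4), (30, 23), (31, 26), (33, 39)}.

{(1, 6), (14, 8), (23, 4), (30, 23), (31, 26), (33, 39)}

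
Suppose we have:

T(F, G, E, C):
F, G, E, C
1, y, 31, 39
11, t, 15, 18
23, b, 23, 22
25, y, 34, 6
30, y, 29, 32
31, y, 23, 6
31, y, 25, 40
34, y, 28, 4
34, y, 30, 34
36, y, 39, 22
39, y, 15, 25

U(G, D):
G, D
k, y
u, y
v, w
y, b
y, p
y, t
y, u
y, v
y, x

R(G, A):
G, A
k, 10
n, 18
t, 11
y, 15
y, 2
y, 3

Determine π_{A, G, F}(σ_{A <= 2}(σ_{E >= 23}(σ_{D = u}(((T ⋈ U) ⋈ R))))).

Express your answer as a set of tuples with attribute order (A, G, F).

{(2, y, 1), (2, y, 25), (2, y, 30), (2, y, 31), (2, y, 34), (2, y, 36)}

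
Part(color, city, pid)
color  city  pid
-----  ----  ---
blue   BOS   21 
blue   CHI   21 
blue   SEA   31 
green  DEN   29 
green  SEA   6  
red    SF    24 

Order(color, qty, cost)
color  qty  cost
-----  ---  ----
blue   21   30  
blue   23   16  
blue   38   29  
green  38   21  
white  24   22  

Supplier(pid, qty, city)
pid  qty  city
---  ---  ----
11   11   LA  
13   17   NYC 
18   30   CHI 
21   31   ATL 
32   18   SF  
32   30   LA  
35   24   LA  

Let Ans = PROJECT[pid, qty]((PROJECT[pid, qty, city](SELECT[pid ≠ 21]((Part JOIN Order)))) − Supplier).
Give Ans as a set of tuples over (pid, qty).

{(29, 38), (31, 21), (31, 23), (31, 38), (6, 38)}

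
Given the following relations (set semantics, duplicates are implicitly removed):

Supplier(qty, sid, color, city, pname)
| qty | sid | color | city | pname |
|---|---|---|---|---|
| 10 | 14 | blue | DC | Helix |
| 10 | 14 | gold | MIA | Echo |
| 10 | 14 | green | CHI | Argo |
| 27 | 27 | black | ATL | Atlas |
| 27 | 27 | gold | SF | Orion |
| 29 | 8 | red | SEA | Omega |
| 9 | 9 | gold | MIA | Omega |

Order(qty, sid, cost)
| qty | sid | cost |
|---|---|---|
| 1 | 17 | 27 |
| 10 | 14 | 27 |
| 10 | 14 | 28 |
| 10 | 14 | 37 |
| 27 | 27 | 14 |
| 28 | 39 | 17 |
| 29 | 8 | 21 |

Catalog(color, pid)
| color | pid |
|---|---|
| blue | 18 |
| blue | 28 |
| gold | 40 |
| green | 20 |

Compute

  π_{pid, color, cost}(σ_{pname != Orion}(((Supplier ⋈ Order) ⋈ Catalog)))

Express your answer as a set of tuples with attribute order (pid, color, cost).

{(18, blue, 27), (18, blue, 28), (18, blue, 37), (20, green, 27), (20, green, 28), (20, green, 37), (28, blue, 27), (28, blue, 28), (28, blue, 37), (40, gold, 27), (40, gold, 28), (40, gold, 37)}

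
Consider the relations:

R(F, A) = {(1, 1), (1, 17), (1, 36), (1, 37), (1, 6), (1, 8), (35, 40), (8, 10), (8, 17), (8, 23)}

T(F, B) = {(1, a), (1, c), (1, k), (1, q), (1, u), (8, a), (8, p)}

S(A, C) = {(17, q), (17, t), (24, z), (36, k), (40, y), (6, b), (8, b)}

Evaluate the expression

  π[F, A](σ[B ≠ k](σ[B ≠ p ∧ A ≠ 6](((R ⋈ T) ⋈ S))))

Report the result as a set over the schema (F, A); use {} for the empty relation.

R ⋈ T (natural join on F): {(1, 1, a), (1, 1, c), (1, 1, k), (1, 1, q), (1, 1, u), (1, 17, a), (1, 17, c), (1, 17, k), (1, 17, q), (1, 17, u), (1, 36, a), (1, 36, c), (1, 36, k), (1, 36, q), (1, 36, u), (1, 37, a), (1, 37, c), (1, 37, k), (1, 37, q), (1, 37, u), (1, 6, a), (1, 6, c), (1, 6, k), (1, 6, q), (1, 6, u), (1, 8, a), (1, 8, c), (1, 8, k), (1, 8, q), (1, 8, u), (8, 10, a), (8, 10, p), (8, 17, a), (8, 17, p), (8, 23, a), (8, 23, p)}
(R ⋈ T) ⋈ S (natural join on A): {(1, 17, a, q), (1, 17, a, t), (1, 17, c, q), (1, 17, c, t), (1, 17, k, q), (1, 17, k, t), (1, 17, q, q), (1, 17, q, t), (1, 17, u, q), (1, 17, u, t), (1, 36, a, k), (1, 36, c, k), (1, 36, k, k), (1, 36, q, k), (1, 36, u, k), (1, 6, a, b), (1, 6, c, b), (1, 6, k, b), (1, 6, q, b), (1, 6, u, b), (1, 8, a, b), (1, 8, c, b), (1, 8, k, b), (1, 8, q, b), (1, 8, u, b), (8, 17, a, q), (8, 17, a, t), (8, 17, p, q), (8, 17, p, t)}
Apply σ_{B ≠ p ∧ A ≠ 6}; surviving tuples: {(1, 17, a, q), (1, 17, a, t), (1, 17, c, q), (1, 17, c, t), (1, 17, k, q), (1, 17, k, t), (1, 17, q, q), (1, 17, q, t), (1, 17, u, q), (1, 17, u, t), (1, 36, a, k), (1, 36, c, k), (1, 36, k, k), (1, 36, q, k), (1, 36, u, k), (1, 8, a, b), (1, 8, c, b), (1, 8, k, b), (1, 8, q, b), (1, 8, u, b), (8, 17, a, q), (8, 17, a, t)}
Apply σ_{B ≠ k}; surviving tuples: {(1, 17, a, q), (1, 17, a, t), (1, 17, c, q), (1, 17, c, t), (1, 17, q, q), (1, 17, q, t), (1, 17, u, q), (1, 17, u, t), (1, 36, a, k), (1, 36, c, k), (1, 36, q, k), (1, 36, u, k), (1, 8, a, b), (1, 8, c, b), (1, 8, q, b), (1, 8, u, b), (8, 17, a, q), (8, 17, a, t)}
Projecting to F, A (14 duplicate(s) eliminated): {(1, 17), (1, 36), (1, 8), (8, 17)}

{(1, 17), (1, 36), (1, 8), (8, 17)}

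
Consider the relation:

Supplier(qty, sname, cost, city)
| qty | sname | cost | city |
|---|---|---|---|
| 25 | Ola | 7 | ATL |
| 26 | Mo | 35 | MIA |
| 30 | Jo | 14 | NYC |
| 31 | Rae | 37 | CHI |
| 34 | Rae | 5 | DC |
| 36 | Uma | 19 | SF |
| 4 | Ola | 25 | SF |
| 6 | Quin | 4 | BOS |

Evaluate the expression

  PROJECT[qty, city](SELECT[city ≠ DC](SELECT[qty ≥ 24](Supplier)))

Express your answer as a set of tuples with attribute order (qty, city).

{(25, ATL), (26, MIA), (30, NYC), (31, CHI), (36, SF)}

Apply σ_{qty ≥ 24}; surviving tuples: {(25, Ola, 7, ATL), (26, Mo, 35, MIA), (30, Jo, 14, NYC), (31, Rae, 37, CHI), (34, Rae, 5, DC), (36, Uma, 19, SF)}
Apply σ_{city ≠ DC}; surviving tuples: {(25, Ola, 7, ATL), (26, Mo, 35, MIA), (30, Jo, 14, NYC), (31, Rae, 37, CHI), (36, Uma, 19, SF)}
π_{qty, city} gives {(25, ATL), (26, MIA), (30, NYC), (31, CHI), (36, SF)}.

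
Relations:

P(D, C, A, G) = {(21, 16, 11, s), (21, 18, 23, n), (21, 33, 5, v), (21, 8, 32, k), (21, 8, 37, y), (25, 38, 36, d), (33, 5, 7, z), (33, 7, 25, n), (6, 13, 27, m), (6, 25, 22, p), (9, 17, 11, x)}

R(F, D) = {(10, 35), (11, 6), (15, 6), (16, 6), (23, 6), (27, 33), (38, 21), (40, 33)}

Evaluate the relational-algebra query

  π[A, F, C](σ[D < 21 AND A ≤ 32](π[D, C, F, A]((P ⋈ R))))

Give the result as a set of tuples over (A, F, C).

Joining P and R on D yields {(21, 16, 11, s, 38), (21, 18, 23, n, 38), (21, 33, 5, v, 38), (21, 8, 32, k, 38), (21, 8, 37, y, 38), (33, 5, 7, z, 27), (33, 5, 7, z, 40), (33, 7, 25, n, 27), (33, 7, 25, n, 40), (6, 13, 27, m, 11), (6, 13, 27, m, 15), (6, 13, 27, m, 16), (6, 13, 27, m, 23), (6, 25, 22, p, 11), (6, 25, 22, p, 15), (6, 25, 22, p, 16), (6, 25, 22, p, 23)}.
Projecting to D, C, F, A: {(21, 16, 38, 11), (21, 18, 38, 23), (21, 33, 38, 5), (21, 8, 38, 32), (21, 8, 38, 37), (33, 5, 27, 7), (33, 5, 40, 7), (33, 7, 27, 25), (33, 7, 40, 25), (6, 13, 11, 27), (6, 13, 15, 27), (6, 13, 16, 27), (6, 13, 23, 27), (6, 25, 11, 22), (6, 25, 15, 22), (6, 25, 16, 22), (6, 25, 23, 22)}
Apply σ_{D < 21 AND A ≤ 32}; surviving tuples: {(6, 13, 11, 27), (6, 13, 15, 27), (6, 13, 16, 27), (6, 13, 23, 27), (6, 25, 11, 22), (6, 25, 15, 22), (6, 25, 16, 22), (6, 25, 23, 22)}
Projecting to A, F, C: {(22, 11, 25), (22, 15, 25), (22, 16, 25), (22, 23, 25), (27, 11, 13), (27, 15, 13), (27, 16, 13), (27, 23, 13)}

{(22, 11, 25), (22, 15, 25), (22, 16, 25), (22, 23, 25), (27, 11, 13), (27, 15, 13), (27, 16, 13), (27, 23, 13)}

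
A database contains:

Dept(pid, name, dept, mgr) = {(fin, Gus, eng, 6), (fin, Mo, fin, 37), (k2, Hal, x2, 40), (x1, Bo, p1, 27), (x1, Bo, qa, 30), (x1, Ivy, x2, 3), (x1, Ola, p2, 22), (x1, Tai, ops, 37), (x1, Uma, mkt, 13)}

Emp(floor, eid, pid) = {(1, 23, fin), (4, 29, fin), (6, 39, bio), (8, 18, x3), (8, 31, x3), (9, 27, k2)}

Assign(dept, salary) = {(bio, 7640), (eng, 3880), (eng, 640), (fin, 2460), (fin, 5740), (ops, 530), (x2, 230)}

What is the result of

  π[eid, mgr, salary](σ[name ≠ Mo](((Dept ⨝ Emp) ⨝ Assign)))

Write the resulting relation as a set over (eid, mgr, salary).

{(23, 6, 3880), (23, 6, 640), (27, 40, 230), (29, 6, 3880), (29, 6, 640)}

Natural join on pid: {(fin, Gus, eng, 6, 1, 23), (fin, Gus, eng, 6, 4, 29), (fin, Mo, fin, 37, 1, 23), (fin, Mo, fin, 37, 4, 29), (k2, Hal, x2, 40, 9, 27)}
Natural join on dept: {(fin, Gus, eng, 6, 1, 23, 3880), (fin, Gus, eng, 6, 1, 23, 640), (fin, Gus, eng, 6, 4, 29, 3880), (fin, Gus, eng, 6, 4, 29, 640), (fin, Mo, fin, 37, 1, 23, 2460), (fin, Mo, fin, 37, 1, 23, 5740), (fin, Mo, fin, 37, 4, 29, 2460), (fin, Mo, fin, 37, 4, 29, 5740), (k2, Hal, x2, 40, 9, 27, 230)}
Selection name ≠ Mo: {(fin, Gus, eng, 6, 1, 23, 3880), (fin, Gus, eng, 6, 1, 23, 640), (fin, Gus, eng, 6, 4, 29, 3880), (fin, Gus, eng, 6, 4, 29, 640), (k2, Hal, x2, 40, 9, 27, 230)}
π[eid, mgr, salary]: project onto (eid, mgr, salary) → {(23, 6, 3880), (23, 6, 640), (27, 40, 230), (29, 6, 3880), (29, 6, 640)}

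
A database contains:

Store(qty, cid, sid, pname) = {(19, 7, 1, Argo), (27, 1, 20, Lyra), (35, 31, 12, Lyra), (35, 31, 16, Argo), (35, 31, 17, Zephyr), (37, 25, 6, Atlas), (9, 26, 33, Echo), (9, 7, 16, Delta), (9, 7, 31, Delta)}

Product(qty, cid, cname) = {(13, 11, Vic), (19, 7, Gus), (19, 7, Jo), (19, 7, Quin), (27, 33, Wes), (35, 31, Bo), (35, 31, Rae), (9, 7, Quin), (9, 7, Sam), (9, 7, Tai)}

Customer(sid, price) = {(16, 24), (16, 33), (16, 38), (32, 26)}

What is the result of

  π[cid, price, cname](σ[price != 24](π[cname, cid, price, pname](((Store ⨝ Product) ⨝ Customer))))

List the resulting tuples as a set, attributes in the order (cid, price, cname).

Joining Store and Product on qty, cid yields {(19, 7, 1, Argo, Gus), (19, 7, 1, Argo, Jo), (19, 7, 1, Argo, Quin), (35, 31, 12, Lyra, Bo), (35, 31, 12, Lyra, Rae), (35, 31, 16, Argo, Bo), (35, 31, 16, Argo, Rae), (35, 31, 17, Zephyr, Bo), (35, 31, 17, Zephyr, Rae), (9, 7, 16, Delta, Quin), (9, 7, 16, Delta, Sam), (9, 7, 16, Delta, Tai), (9, 7, 31, Delta, Quin), (9, 7, 31, Delta, Sam), (9, 7, 31, Delta, Tai)}.
Joining (Store ⨝ Product) and Customer on sid yields {(35, 31, 16, Argo, Bo, 24), (35, 31, 16, Argo, Bo, 33), (35, 31, 16, Argo, Bo, 38), (35, 31, 16, Argo, Rae, 24), (35, 31, 16, Argo, Rae, 33), (35, 31, 16, Argo, Rae, 38), (9, 7, 16, Delta, Quin, 24), (9, 7, 16, Delta, Quin, 33), (9, 7, 16, Delta, Quin, 38), (9, 7, 16, Delta, Sam, 24), (9, 7, 16, Delta, Sam, 33), (9, 7, 16, Delta, Sam, 38), (9, 7, 16, Delta, Tai, 24), (9, 7, 16, Delta, Tai, 33), (9, 7, 16, Delta, Tai, 38)}.
Keep only column(s) cname, cid, price, pname: {(Bo, 31, 24, Argo), (Bo, 31, 33, Argo), (Bo, 31, 38, Argo), (Quin, 7, 24, Delta), (Quin, 7, 33, Delta), (Quin, 7, 38, Delta), (Rae, 31, 24, Argo), (Rae, 31, 33, Argo), (Rae, 31, 38, Argo), (Sam, 7, 24, Delta), (Sam, 7, 33, Delta), (Sam, 7, 38, Delta), (Tai, 7, 24, Delta), (Tai, 7, 33, Delta), (Tai, 7, 38, Delta)}
Apply σ_{price != 24}; surviving tuples: {(Bo, 31, 33, Argo), (Bo, 31, 38, Argo), (Quin, 7, 33, Delta), (Quin, 7, 38, Delta), (Rae, 31, 33, Argo), (Rae, 31, 38, Argo), (Sam, 7, 33, Delta), (Sam, 7, 38, Delta), (Tai, 7, 33, Delta), (Tai, 7, 38, Delta)}
Keep only column(s) cid, price, cname: {(31, 33, Bo), (31, 33, Rae), (31, 38, Bo), (31, 38, Rae), (7, 33, Quin), (7, 33, Sam), (7, 33, Tai), (7, 38, Quin), (7, 38, Sam), (7, 38, Tai)}

{(31, 33, Bo), (31, 33, Rae), (31, 38, Bo), (31, 38, Rae), (7, 33, Quin), (7, 33, Sam), (7, 33, Tai), (7, 38, Quin), (7, 38, Sam), (7, 38, Tai)}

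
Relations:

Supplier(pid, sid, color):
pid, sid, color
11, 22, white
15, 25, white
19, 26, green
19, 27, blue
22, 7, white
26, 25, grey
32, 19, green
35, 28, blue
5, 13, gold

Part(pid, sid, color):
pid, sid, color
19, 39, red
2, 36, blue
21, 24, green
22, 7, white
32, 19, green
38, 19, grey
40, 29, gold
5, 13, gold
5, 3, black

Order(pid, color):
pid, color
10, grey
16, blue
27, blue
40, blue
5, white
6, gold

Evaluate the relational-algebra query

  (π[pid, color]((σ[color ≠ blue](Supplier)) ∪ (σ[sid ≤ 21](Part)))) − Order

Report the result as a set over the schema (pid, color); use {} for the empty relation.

{(11, white), (15, white), (19, green), (22, white), (26, grey), (32, green), (38, grey), (5, black), (5, gold)}

Filtering on color ≠ blue leaves {(11, 22, white), (15, 25, white), (19, 26, green), (22, 7, white), (26, 25, grey), (32, 19, green), (5, 13, gold)}.
Filtering on sid ≤ 21 leaves {(22, 7, white), (32, 19, green), (38, 19, grey), (5, 13, gold), (5, 3, black)}.
Union: {(11, 22, white), (15, 25, white), (19, 26, green), (22, 7, white), (26, 25, grey), (32, 19, green), (5, 13, gold)} with {(22, 7, white), (32, 19, green), (38, 19, grey), (5, 13, gold), (5, 3, black)} → {(11, 22, white), (15, 25, white), (19, 26, green), (22, 7, white), (26, 25, grey), (32, 19, green), (38, 19, grey), (5, 13, gold), (5, 3, black)}
Projecting to pid, color: {(11, white), (15, white), (19, green), (22, white), (26, grey), (32, green), (38, grey), (5, black), (5, gold)}
Difference: {(11, white), (15, white), (19, green), (22, white), (26, grey), (32, green), (38, grey), (5, black), (5, gold)} with {(10, grey), (16, blue), (27, blue), (40, blue), (5, white), (6, gold)} → {(11, white), (15, white), (19, green), (22, white), (26, grey), (32, green), (38, grey), (5, black), (5, gold)}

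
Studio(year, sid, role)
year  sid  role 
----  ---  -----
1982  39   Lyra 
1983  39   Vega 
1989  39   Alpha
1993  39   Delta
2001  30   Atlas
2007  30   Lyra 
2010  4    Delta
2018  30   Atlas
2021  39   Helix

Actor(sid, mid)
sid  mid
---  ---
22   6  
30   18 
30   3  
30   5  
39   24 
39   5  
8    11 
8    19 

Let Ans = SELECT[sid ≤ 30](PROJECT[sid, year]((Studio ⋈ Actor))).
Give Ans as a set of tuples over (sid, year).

Joining Studio and Actor on sid yields {(1982, 39, Lyra, 24), (1982, 39, Lyra, 5), (1983, 39, Vega, 24), (1983, 39, Vega, 5), (1989, 39, Alpha, 24), (1989, 39, Alpha, 5), (1993, 39, Delta, 24), (1993, 39, Delta, 5), (2001, 30, Atlas, 18), (2001, 30, Atlas, 3), (2001, 30, Atlas, 5), (2007, 30, Lyra, 18), (2007, 30, Lyra, 3), (2007, 30, Lyra, 5), (2018, 30, Atlas, 18), (2018, 30, Atlas, 3), (2018, 30, Atlas, 5), (2021, 39, Helix, 24), (2021, 39, Helix, 5)}.
π_{sid, year} gives {(30, 2001), (30, 2007), (30, 2018), (39, 1982), (39, 1983), (39, 1989), (39, 1993), (39, 2021)} (11 duplicate(s) eliminated).
σ[sid ≤ 30]: keep tuples satisfying sid ≤ 30 → {(30, 2001), (30, 2007), (30, 2018)}

{(30, 2001), (30, 2007), (30, 2018)}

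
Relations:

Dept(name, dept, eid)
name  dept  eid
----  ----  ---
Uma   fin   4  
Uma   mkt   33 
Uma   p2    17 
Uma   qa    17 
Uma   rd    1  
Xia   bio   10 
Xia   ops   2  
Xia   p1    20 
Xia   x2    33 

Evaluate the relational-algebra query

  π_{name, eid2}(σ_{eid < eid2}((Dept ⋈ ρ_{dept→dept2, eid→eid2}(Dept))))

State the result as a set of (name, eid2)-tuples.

{(Uma, 17), (Uma, 33), (Uma, 4), (Xia, 10), (Xia, 20), (Xia, 33)}

ρ[dept→dept2, eid→eid2]: schema becomes (name, dept2, eid2); tuples unchanged.
Joining Dept and ρ_{dept→dept2, eid→eid2}(Dept) on name yields {(Uma, fin, 4, fin, 4), (Uma, fin, 4, mkt, 33), (Uma, fin, 4, p2, 17), (Uma, fin, 4, qa, 17), (Uma, fin, 4, rd, 1), (Uma, mkt, 33, fin, 4), (Uma, mkt, 33, mkt, 33), (Uma, mkt, 33, p2, 17), (Uma, mkt, 33, qa, 17), (Uma, mkt, 33, rd, 1), (Uma, p2, 17, fin, 4), (Uma, p2, 17, mkt, 33), (Uma, p2, 17, p2, 17), (Uma, p2, 17, qa, 17), (Uma, p2, 17, rd, 1), (Uma, qa, 17, fin, 4), (Uma, qa, 17, mkt, 33), (Uma, qa, 17, p2, 17), (Uma, qa, 17, qa, 17), (Uma, qa, 17, rd, 1), (Uma, rd, 1, fin, 4), (Uma, rd, 1, mkt, 33), (Uma, rd, 1, p2, 17), (Uma, rd, 1, qa, 17), (Uma, rd, 1, rd, 1), (Xia, bio, 10, bio, 10), (Xia, bio, 10, ops, 2), (Xia, bio, 10, p1, 20), (Xia, bio, 10, x2, 33), (Xia, ops, 2, bio, 10), (Xia, ops, 2, ops, 2), (Xia, ops, 2, p1, 20), (Xia, ops, 2, x2, 33), (Xia, p1, 20, bio, 10), (Xia, p1, 20, ops, 2), (Xia, p1, 20, p1, 20), (Xia, p1, 20, x2, 33), (Xia, x2, 33, bio, 10), (Xia, x2, 33, ops, 2), (Xia, x2, 33, p1, 20), (Xia, x2, 33, x2, 33)}.
Filtering on eid < eid2 leaves {(Uma, fin, 4, mkt, 33), (Uma, fin, 4, p2, 17), (Uma, fin, 4, qa, 17), (Uma, p2, 17, mkt, 33), (Uma, qa, 17, mkt, 33), (Uma, rd, 1, fin, 4), (Uma, rd, 1, mkt, 33), (Uma, rd, 1, p2, 17), (Uma, rd, 1, qa, 17), (Xia, bio, 10, p1, 20), (Xia, bio, 10, x2, 33), (Xia, ops, 2, bio, 10), (Xia, ops, 2, p1, 20), (Xia, ops, 2, x2, 33), (Xia, p1, 20, x2, 33)}.
π[name, eid2]: project onto (name, eid2) (9 duplicate(s) eliminated) → {(Uma, 17), (Uma, 33), (Uma, 4), (Xia, 10), (Xia, 20), (Xia, 33)}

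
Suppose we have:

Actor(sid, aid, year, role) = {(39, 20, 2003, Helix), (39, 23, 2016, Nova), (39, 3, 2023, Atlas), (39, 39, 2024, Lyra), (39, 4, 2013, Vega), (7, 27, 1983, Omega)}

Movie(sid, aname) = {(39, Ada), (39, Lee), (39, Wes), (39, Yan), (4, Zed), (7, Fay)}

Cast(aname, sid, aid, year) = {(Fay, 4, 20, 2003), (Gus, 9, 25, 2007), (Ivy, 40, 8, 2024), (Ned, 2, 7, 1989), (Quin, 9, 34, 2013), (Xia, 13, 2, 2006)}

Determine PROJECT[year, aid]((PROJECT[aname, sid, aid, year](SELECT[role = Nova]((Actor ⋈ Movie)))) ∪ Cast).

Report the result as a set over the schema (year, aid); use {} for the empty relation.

{(1989, 7), (2003, 20), (2006, 2), (2007, 25), (2013, 34), (2016, 23), (2024, 8)}

Natural join on sid: {(39, 20, 2003, Helix, Ada), (39, 20, 2003, Helix, Lee), (39, 20, 2003, Helix, Wes), (39, 20, 2003, Helix, Yan), (39, 23, 2016, Nova, Ada), (39, 23, 2016, Nova, Lee), (39, 23, 2016, Nova, Wes), (39, 23, 2016, Nova, Yan), (39, 3, 2023, Atlas, Ada), (39, 3, 2023, Atlas, Lee), (39, 3, 2023, Atlas, Wes), (39, 3, 2023, Atlas, Yan), (39, 39, 2024, Lyra, Ada), (39, 39, 2024, Lyra, Lee), (39, 39, 2024, Lyra, Wes), (39, 39, 2024, Lyra, Yan), (39, 4, 2013, Vega, Ada), (39, 4, 2013, Vega, Lee), (39, 4, 2013, Vega, Wes), (39, 4, 2013, Vega, Yan), (7, 27, 1983, Omega, Fay)}
σ[role = Nova]: keep tuples satisfying role = Nova → {(39, 23, 2016, Nova, Ada), (39, 23, 2016, Nova, Lee), (39, 23, 2016, Nova, Wes), (39, 23, 2016, Nova, Yan)}
Projecting to aname, sid, aid, year: {(Ada, 39, 23, 2016), (Lee, 39, 23, 2016), (Wes, 39, 23, 2016), (Yan, 39, 23, 2016)}
Taking the union: {(Ada, 39, 23, 2016), (Fay, 4, 20, 2003), (Gus, 9, 25, 2007), (Ivy, 40, 8, 2024), (Lee, 39, 23, 2016), (Ned, 2, 7, 1989), (Quin, 9, 34, 2013), (Wes, 39, 23, 2016), (Xia, 13, 2, 2006), (Yan, 39, 23, 2016)}
Projecting to year, aid (3 duplicate(s) eliminated): {(1989, 7), (2003, 20), (2006, 2), (2007, 25), (2013, 34), (2016, 23), (2024, 8)}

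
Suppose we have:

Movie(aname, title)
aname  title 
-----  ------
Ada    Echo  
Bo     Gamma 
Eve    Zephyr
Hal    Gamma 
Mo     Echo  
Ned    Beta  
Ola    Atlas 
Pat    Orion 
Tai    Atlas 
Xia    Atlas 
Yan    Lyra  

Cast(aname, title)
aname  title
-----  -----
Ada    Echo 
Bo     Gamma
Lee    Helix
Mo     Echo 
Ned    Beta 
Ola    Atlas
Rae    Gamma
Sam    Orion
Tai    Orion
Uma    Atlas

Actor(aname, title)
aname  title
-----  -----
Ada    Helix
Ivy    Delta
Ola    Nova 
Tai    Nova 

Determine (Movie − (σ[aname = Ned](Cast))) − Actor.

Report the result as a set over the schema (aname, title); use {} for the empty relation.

{(Ada, Echo), (Bo, Gamma), (Eve, Zephyr), (Hal, Gamma), (Mo, Echo), (Ola, Atlas), (Pat, Orion), (Tai, Atlas), (Xia, Atlas), (Yan, Lyra)}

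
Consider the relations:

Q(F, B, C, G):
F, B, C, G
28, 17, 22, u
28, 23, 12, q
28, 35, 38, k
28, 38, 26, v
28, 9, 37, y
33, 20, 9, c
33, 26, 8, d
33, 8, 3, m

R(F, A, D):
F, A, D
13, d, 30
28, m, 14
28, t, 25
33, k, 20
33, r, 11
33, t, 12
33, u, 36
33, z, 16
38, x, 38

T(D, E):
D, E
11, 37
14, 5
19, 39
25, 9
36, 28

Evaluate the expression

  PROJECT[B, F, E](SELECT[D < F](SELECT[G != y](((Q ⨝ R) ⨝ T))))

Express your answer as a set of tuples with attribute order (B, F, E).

{(17, 28, 5), (17, 28, 9), (20, 33, 37), (23, 28, 5), (23, 28, 9), (26, 33, 37), (35, 28, 5), (35, 28, 9), (38, 28, 5), (38, 28, 9), (8, 33, 37)}

Joining Q and R on F yields {(28, 17, 22, u, m, 14), (28, 17, 22, u, t, 25), (28, 23, 12, q, m, 14), (28, 23, 12, q, t, 25), (28, 35, 38, k, m, 14), (28, 35, 38, k, t, 25), (28, 38, 26, v, m, 14), (28, 38, 26, v, t, 25), (28, 9, 37, y, m, 14), (28, 9, 37, y, t, 25), (33, 20, 9, c, k, 20), (33, 20, 9, c, r, 11), (33, 20, 9, c, t, 12), (33, 20, 9, c, u, 36), (33, 20, 9, c, z, 16), (33, 26, 8, d, k, 20), (33, 26, 8, d, r, 11), (33, 26, 8, d, t, 12), (33, 26, 8, d, u, 36), (33, 26, 8, d, z, 16), (33, 8, 3, m, k, 20), (33, 8, 3, m, r, 11), (33, 8, 3, m, t, 12), (33, 8, 3, m, u, 36), (33, 8, 3, m, z, 16)}.
Joining (Q ⨝ R) and T on D yields {(28, 17, 22, u, m, 14, 5), (28, 17, 22, u, t, 25, 9), (28, 23, 12, q, m, 14, 5), (28, 23, 12, q, t, 25, 9), (28, 35, 38, k, m, 14, 5), (28, 35, 38, k, t, 25, 9), (28, 38, 26, v, m, 14, 5), (28, 38, 26, v, t, 25, 9), (28, 9, 37, y, m, 14, 5), (28, 9, 37, y, t, 25, 9), (33, 20, 9, c, r, 11, 37), (33, 20, 9, c, u, 36, 28), (33, 26, 8, d, r, 11, 37), (33, 26, 8, d, u, 36, 28), (33, 8, 3, m, r, 11, 37), (33, 8, 3, m, u, 36, 28)}.
σ[G != y]: keep tuples satisfying G != y → {(28, 17, 22, u, m, 14, 5), (28, 17, 22, u, t, 25, 9), (28, 23, 12, q, m, 14, 5), (28, 23, 12, q, t, 25, 9), (28, 35, 38, k, m, 14, 5), (28, 35, 38, k, t, 25, 9), (28, 38, 26, v, m, 14, 5), (28, 38, 26, v, t, 25, 9), (33, 20, 9, c, r, 11, 37), (33, 20, 9, c, u, 36, 28), (33, 26, 8, d, r, 11, 37), (33, 26, 8, d, u, 36, 28), (33, 8, 3, m, r, 11, 37), (33, 8, 3, m, u, 36, 28)}
σ[D < F]: keep tuples satisfying D < F → {(28, 17, 22, u, m, 14, 5), (28, 17, 22, u, t, 25, 9), (28, 23, 12, q, m, 14, 5), (28, 23, 12, q, t, 25, 9), (28, 35, 38, k, m, 14, 5), (28, 35, 38, k, t, 25, 9), (28, 38, 26, v, m, 14, 5), (28, 38, 26, v, t, 25, 9), (33, 20, 9, c, r, 11, 37), (33, 26, 8, d, r, 11, 37), (33, 8, 3, m, r, 11, 37)}
Keep only column(s) B, F, E: {(17, 28, 5), (17, 28, 9), (20, 33, 37), (23, 28, 5), (23, 28, 9), (26, 33, 37), (35, 28, 5), (35, 28, 9), (38, 28, 5), (38, 28, 9), (8, 33, 37)}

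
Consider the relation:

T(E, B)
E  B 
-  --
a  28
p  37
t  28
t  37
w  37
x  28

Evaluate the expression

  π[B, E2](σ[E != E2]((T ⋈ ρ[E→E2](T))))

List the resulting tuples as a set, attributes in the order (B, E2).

{(28, a), (28, t), (28, x), (37, p), (37, t), (37, w)}

ρ[E→E2]: schema becomes (E2, B); tuples unchanged.
T ⋈ ρ[E→E2](T) (natural join on B): {(a, 28, a), (a, 28, t), (a, 28, x), (p, 37, p), (p, 37, t), (p, 37, w), (t, 28, a), (t, 28, t), (t, 28, x), (t, 37, p), (t, 37, t), (t, 37, w), (w, 37, p), (w, 37, t), (w, 37, w), (x, 28, a), (x, 28, t), (x, 28, x)}
Selection E != E2: {(a, 28, t), (a, 28, x), (p, 37, t), (p, 37, w), (t, 28, a), (t, 28, x), (t, 37, p), (t, 37, w), (w, 37, p), (w, 37, t), (x, 28, a), (x, 28, t)}
Projecting to B, E2 (6 duplicate(s) eliminated): {(28, a), (28, t), (28, x), (37, p), (37, t), (37, w)}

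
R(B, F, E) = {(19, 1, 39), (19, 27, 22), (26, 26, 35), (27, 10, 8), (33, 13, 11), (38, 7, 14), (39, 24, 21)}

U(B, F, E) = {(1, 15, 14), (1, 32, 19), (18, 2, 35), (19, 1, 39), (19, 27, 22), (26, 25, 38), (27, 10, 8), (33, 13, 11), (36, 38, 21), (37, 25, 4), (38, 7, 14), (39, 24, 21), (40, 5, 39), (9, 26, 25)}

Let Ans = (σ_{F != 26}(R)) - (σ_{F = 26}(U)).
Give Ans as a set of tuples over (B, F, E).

{(19, 1, 39), (19, 27, 22), (27, 10, 8), (33, 13, 11), (38, 7, 14), (39, 24, 21)}

Apply σ_{F != 26}; surviving tuples: {(19, 1, 39), (19, 27, 22), (27, 10, 8), (33, 13, 11), (38, 7, 14), (39, 24, 21)}
Apply σ_{F = 26}; surviving tuples: {(9, 26, 25)}
Set difference of the two operands is {(19, 1, 39), (19, 27, 22), (27, 10, 8), (33, 13, 11), (38, 7, 14), (39, 24, 21)}.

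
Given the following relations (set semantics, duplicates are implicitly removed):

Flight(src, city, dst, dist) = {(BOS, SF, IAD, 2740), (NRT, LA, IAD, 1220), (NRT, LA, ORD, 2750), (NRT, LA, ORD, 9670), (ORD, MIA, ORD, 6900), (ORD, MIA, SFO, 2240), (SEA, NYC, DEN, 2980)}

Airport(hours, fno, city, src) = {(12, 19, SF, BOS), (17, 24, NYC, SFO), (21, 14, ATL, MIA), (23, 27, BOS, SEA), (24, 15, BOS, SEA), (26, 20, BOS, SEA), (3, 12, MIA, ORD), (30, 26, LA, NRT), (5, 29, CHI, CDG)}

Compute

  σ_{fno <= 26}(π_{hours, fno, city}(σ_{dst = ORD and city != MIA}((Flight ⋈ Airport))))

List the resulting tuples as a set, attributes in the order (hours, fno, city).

Flight ⋈ Airport (natural join on src, city): {(BOS, SF, IAD, 2740, 12, 19), (NRT, LA, IAD, 1220, 30, 26), (NRT, LA, ORD, 2750, 30, 26), (NRT, LA, ORD, 9670, 30, 26), (ORD, MIA, ORD, 6900, 3, 12), (ORD, MIA, SFO, 2240, 3, 12)}
Selection dst = ORD and city != MIA: {(NRT, LA, ORD, 2750, 30, 26), (NRT, LA, ORD, 9670, 30, 26)}
Projecting to hours, fno, city (1 duplicate(s) eliminated): {(30, 26, LA)}
Selection fno <= 26: {(30, 26, LA)}

{(30, 26, LA)}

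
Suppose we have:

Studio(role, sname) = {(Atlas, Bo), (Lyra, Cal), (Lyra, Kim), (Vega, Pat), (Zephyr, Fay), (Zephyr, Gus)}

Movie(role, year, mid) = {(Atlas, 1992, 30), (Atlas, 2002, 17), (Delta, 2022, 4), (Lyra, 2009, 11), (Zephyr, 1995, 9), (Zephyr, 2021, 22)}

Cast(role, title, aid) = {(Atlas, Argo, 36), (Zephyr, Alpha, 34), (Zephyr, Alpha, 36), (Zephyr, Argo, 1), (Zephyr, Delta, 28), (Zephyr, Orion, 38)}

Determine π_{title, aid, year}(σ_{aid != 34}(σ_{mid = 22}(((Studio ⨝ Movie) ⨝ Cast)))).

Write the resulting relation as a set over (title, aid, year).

Studio ⋈ Movie (natural join on role): {(Atlas, Bo, 1992, 30), (Atlas, Bo, 2002, 17), (Lyra, Cal, 2009, 11), (Lyra, Kim, 2009, 11), (Zephyr, Fay, 1995, 9), (Zephyr, Fay, 2021, 22), (Zephyr, Gus, 1995, 9), (Zephyr, Gus, 2021, 22)}
(Studio ⨝ Movie) ⋈ Cast (natural join on role): {(Atlas, Bo, 1992, 30, Argo, 36), (Atlas, Bo, 2002, 17, Argo, 36), (Zephyr, Fay, 1995, 9, Alpha, 34), (Zephyr, Fay, 1995, 9, Alpha, 36), (Zephyr, Fay, 1995, 9, Argo, 1), (Zephyr, Fay, 1995, 9, Delta, 28), (Zephyr, Fay, 1995, 9, Orion, 38), (Zephyr, Fay, 2021, 22, Alpha, 34), (Zephyr, Fay, 2021, 22, Alpha, 36), (Zephyr, Fay, 2021, 22, Argo, 1), (Zephyr, Fay, 2021, 22, Delta, 28), (Zephyr, Fay, 2021, 22, Orion, 38), (Zephyr, Gus, 1995, 9, Alpha, 34), (Zephyr, Gus, 1995, 9, Alpha, 36), (Zephyr, Gus, 1995, 9, Argo, 1), (Zephyr, Gus, 1995, 9, Delta, 28), (Zephyr, Gus, 1995, 9, Orion, 38), (Zephyr, Gus, 2021, 22, Alpha, 34), (Zephyr, Gus, 2021, 22, Alpha, 36), (Zephyr, Gus, 2021, 22, Argo, 1), (Zephyr, Gus, 2021, 22, Delta, 28), (Zephyr, Gus, 2021, 22, Orion, 38)}
Filtering on mid = 22 leaves {(Zephyr, Fay, 2021, 22, Alpha, 34), (Zephyr, Fay, 2021, 22, Alpha, 36), (Zephyr, Fay, 2021, 22, Argo, 1), (Zephyr, Fay, 2021, 22, Delta, 28), (Zephyr, Fay, 2021, 22, Orion, 38), (Zephyr, Gus, 2021, 22, Alpha, 34), (Zephyr, Gus, 2021, 22, Alpha, 36), (Zephyr, Gus, 2021, 22, Argo, 1), (Zephyr, Gus, 2021, 22, Delta, 28), (Zephyr, Gus, 2021, 22, Orion, 38)}.
Filtering on aid != 34 leaves {(Zephyr, Fay, 2021, 22, Alpha, 36), (Zephyr, Fay, 2021, 22, Argo, 1), (Zephyr, Fay, 2021, 22, Delta, 28), (Zephyr, Fay, 2021, 22, Orion, 38), (Zephyr, Gus, 2021, 22, Alpha, 36), (Zephyr, Gus, 2021, 22, Argo, 1), (Zephyr, Gus, 2021, 22, Delta, 28), (Zephyr, Gus, 2021, 22, Orion, 38)}.
Projecting to title, aid, year (4 duplicate(s) eliminated): {(Alpha, 36, 2021), (Argo, 1, 2021), (Delta, 28, 2021), (Orion, 38, 2021)}

{(Alpha, 36, 2021), (Argo, 1, 2021), (Delta, 28, 2021), (Orion, 38, 2021)}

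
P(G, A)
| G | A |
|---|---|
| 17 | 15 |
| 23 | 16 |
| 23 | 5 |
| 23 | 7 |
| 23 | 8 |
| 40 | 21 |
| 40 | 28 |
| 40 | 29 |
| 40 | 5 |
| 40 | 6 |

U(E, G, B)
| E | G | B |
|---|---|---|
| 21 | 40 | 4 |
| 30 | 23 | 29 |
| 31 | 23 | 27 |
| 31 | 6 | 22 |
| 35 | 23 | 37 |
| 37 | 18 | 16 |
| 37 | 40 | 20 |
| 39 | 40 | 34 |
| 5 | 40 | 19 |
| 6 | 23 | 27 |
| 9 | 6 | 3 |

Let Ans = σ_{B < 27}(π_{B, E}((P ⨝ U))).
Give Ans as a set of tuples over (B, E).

{(19, 5), (20, 37), (4, 21)}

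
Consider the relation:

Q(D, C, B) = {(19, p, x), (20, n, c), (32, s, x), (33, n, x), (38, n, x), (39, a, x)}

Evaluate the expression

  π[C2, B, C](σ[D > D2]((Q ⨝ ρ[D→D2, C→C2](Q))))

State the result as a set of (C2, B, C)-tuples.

ρ[D→D2, C→C2]: schema becomes (D2, C2, B); tuples unchanged.
Natural join on B: {(19, p, x, 19, p), (19, p, x, 32, s), (19, p, x, 33, n), (19, p, x, 38, n), (19, p, x, 39, a), (20, n, c, 20, n), (32, s, x, 19, p), (32, s, x, 32, s), (32, s, x, 33, n), (32, s, x, 38, n), (32, s, x, 39, a), (33, n, x, 19, p), (33, n, x, 32, s), (33, n, x, 33, n), (33, n, x, 38, n), (33, n, x, 39, a), (38, n, x, 19, p), (38, n, x, 32, s), (38, n, x, 33, n), (38, n, x, 38, n), (38, n, x, 39, a), (39, a, x, 19, p), (39, a, x, 32, s), (39, a, x, 33, n), (39, a, x, 38, n), (39, a, x, 39, a)}
Filtering on D > D2 leaves {(32, s, x, 19, p), (33, n, x, 19, p), (33, n, x, 32, s), (38, n, x, 19, p), (38, n, x, 32, s), (38, n, x, 33, n), (39, a, x, 19, p), (39, a, x, 32, s), (39, a, x, 33, n), (39, a, x, 38, n)}.
Projecting to C2, B, C (3 duplicate(s) eliminated): {(n, x, a), (n, x, n), (p, x, a), (p, x, n), (p, x, s), (s, x, a), (s, x, n)}

{(n, x, a), (n, x, n), (p, x, a), (p, x, n), (p, x, s), (s, x, a), (s, x, n)}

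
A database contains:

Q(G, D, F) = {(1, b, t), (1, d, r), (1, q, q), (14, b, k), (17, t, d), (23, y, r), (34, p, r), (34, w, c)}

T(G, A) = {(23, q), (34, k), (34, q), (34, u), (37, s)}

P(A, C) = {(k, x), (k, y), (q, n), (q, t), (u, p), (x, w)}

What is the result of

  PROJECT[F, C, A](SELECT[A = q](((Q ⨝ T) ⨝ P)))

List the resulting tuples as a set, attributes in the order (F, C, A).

{(c, n, q), (c, t, q), (r, n, q), (r, t, q)}

Q ⋈ T (natural join on G): {(23, y, r, q), (34, p, r, k), (34, p, r, q), (34, p, r, u), (34, w, c, k), (34, w, c, q), (34, w, c, u)}
(Q ⨝ T) ⋈ P (natural join on A): {(23, y, r, q, n), (23, y, r, q, t), (34, p, r, k, x), (34, p, r, k, y), (34, p, r, q, n), (34, p, r, q, t), (34, p, r, u, p), (34, w, c, k, x), (34, w, c, k, y), (34, w, c, q, n), (34, w, c, q, t), (34, w, c, u, p)}
σ[A = q]: keep tuples satisfying A = q → {(23, y, r, q, n), (23, y, r, q, t), (34, p, r, q, n), (34, p, r, q, t), (34, w, c, q, n), (34, w, c, q, t)}
π_{F, C, A} gives {(c, n, q), (c, t, q), (r, n, q), (r, t, q)} (2 duplicate(s) eliminated).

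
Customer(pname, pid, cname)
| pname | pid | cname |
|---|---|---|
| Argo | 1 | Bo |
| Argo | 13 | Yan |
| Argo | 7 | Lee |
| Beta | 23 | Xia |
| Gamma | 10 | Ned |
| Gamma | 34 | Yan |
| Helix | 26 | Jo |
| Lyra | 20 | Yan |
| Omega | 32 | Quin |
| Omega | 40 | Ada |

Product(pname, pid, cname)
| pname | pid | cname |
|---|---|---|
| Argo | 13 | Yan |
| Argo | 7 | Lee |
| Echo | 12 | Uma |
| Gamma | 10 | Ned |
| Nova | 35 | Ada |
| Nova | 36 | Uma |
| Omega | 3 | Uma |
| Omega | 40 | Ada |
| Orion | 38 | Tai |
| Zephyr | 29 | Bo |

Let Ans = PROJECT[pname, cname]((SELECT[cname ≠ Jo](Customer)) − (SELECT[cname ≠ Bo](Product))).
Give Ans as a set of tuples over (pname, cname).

σ[cname ≠ Jo]: keep tuples satisfying cname ≠ Jo → {(Argo, 1, Bo), (Argo, 13, Yan), (Argo, 7, Lee), (Beta, 23, Xia), (Gamma, 10, Ned), (Gamma, 34, Yan), (Lyra, 20, Yan), (Omega, 32, Quin), (Omega, 40, Ada)}
σ[cname ≠ Bo]: keep tuples satisfying cname ≠ Bo → {(Argo, 13, Yan), (Argo, 7, Lee), (Echo, 12, Uma), (Gamma, 10, Ned), (Nova, 35, Ada), (Nova, 36, Uma), (Omega, 3, Uma), (Omega, 40, Ada), (Orion, 38, Tai)}
Difference: {(Argo, 1, Bo), (Argo, 13, Yan), (Argo, 7, Lee), (Beta, 23, Xia), (Gamma, 10, Ned), (Gamma, 34, Yan), (Lyra, 20, Yan), (Omega, 32, Quin), (Omega, 40, Ada)} with {(Argo, 13, Yan), (Argo, 7, Lee), (Echo, 12, Uma), (Gamma, 10, Ned), (Nova, 35, Ada), (Nova, 36, Uma), (Omega, 3, Uma), (Omega, 40, Ada), (Orion, 38, Tai)} → {(Argo, 1, Bo), (Beta, 23, Xia), (Gamma, 34, Yan), (Lyra, 20, Yan), (Omega, 32, Quin)}
π_{pname, cname} gives {(Argo, Bo), (Beta, Xia), (Gamma, Yan), (Lyra, Yan), (Omega, Quin)}.

{(Argo, Bo), (Beta, Xia), (Gamma, Yan), (Lyra, Yan), (Omega, Quin)}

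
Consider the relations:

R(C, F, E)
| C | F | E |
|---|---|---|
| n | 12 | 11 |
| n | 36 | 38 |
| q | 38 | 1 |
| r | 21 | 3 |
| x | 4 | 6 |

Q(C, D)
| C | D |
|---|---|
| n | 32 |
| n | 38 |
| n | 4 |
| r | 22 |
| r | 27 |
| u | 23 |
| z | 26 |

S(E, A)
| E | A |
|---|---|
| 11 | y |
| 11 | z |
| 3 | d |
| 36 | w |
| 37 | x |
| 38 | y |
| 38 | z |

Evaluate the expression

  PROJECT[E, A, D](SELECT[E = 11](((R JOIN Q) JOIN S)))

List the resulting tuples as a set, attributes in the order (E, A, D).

{(11, y, 32), (11, y, 38), (11, y, 4), (11, z, 32), (11, z, 38), (11, z, 4)}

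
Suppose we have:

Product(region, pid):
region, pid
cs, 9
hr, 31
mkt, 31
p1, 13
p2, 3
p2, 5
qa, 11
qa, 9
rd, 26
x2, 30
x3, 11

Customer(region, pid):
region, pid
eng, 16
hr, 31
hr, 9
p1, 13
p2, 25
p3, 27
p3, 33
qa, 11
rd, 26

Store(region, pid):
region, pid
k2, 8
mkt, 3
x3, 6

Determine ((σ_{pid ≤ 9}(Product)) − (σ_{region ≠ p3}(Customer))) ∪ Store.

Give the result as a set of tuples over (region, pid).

{(cs, 9), (k2, 8), (mkt, 3), (p2, 3), (p2, 5), (qa, 9), (x3, 6)}

Selection pid ≤ 9: {(cs, 9), (p2, 3), (p2, 5), (qa, 9)}
Selection region ≠ p3: {(eng, 16), (hr, 31), (hr, 9), (p1, 13), (p2, 25), (qa, 11), (rd, 26)}
Difference: {(cs, 9), (p2, 3), (p2, 5), (qa, 9)} with {(eng, 16), (hr, 31), (hr, 9), (p1, 13), (p2, 25), (qa, 11), (rd, 26)} → {(cs, 9), (p2, 3), (p2, 5), (qa, 9)}
Union: {(cs, 9), (p2, 3), (p2, 5), (qa, 9)} with {(k2, 8), (mkt, 3), (x3, 6)} → {(cs, 9), (k2, 8), (mkt, 3), (p2, 3), (p2, 5), (qa, 9), (x3, 6)}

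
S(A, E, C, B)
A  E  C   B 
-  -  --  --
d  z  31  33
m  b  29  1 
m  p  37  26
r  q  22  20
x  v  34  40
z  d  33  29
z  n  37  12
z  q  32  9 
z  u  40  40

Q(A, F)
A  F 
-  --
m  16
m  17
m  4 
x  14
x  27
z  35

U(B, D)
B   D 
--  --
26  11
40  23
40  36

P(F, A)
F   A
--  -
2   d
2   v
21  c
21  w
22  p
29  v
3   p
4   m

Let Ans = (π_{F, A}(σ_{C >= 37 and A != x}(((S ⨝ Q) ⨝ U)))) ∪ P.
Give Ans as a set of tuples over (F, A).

{(16, m), (17, m), (2, d), (2, v), (21, c), (21, w), (22, p), (29, v), (3, p), (35, z), (4, m)}

Natural join on A: {(m, b, 29, 1, 16), (m, b, 29, 1, 17), (m, b, 29, 1, 4), (m, p, 37, 26, 16), (m, p, 37, 26, 17), (m, p, 37, 26, 4), (x, v, 34, 40, 14), (x, v, 34, 40, 27), (z, d, 33, 29, 35), (z, n, 37, 12, 35), (z, q, 32, 9, 35), (z, u, 40, 40, 35)}
Natural join on B: {(m, p, 37, 26, 16, 11), (m, p, 37, 26, 17, 11), (m, p, 37, 26, 4, 11), (x, v, 34, 40, 14, 23), (x, v, 34, 40, 14, 36), (x, v, 34, 40, 27, 23), (x, v, 34, 40, 27, 36), (z, u, 40, 40, 35, 23), (z, u, 40, 40, 35, 36)}
Apply σ_{C >= 37 and A != x}; surviving tuples: {(m, p, 37, 26, 16, 11), (m, p, 37, 26, 17, 11), (m, p, 37, 26, 4, 11), (z, u, 40, 40, 35, 23), (z, u, 40, 40, 35, 36)}
π[F, A]: project onto (F, A) (1 duplicate(s) eliminated) → {(16, m), (17, m), (35, z), (4, m)}
Set union of the two operands is {(16, m), (17, m), (2, d), (2, v), (21, c), (21, w), (22, p), (29, v), (3, p), (35, z), (4, m)}.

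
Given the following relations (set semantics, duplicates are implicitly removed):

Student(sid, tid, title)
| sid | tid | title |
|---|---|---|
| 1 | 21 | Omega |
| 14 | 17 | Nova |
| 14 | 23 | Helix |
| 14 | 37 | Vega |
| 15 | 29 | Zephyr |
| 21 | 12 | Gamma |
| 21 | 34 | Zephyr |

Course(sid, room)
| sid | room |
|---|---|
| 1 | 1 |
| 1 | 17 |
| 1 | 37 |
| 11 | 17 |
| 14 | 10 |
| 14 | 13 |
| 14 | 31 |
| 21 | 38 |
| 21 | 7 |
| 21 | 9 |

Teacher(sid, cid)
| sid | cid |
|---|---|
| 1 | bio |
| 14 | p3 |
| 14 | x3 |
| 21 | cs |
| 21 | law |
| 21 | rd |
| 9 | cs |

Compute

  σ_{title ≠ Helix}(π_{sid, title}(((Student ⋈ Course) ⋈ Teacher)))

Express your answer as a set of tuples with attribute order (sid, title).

Student ⋈ Course (natural join on sid): {(1, 21, Omega, 1), (1, 21, Omega, 17), (1, 21, Omega, 37), (14, 17, Nova, 10), (14, 17, Nova, 13), (14, 17, Nova, 31), (14, 23, Helix, 10), (14, 23, Helix, 13), (14, 23, Helix, 31), (14, 37, Vega, 10), (14, 37, Vega, 13), (14, 37, Vega, 31), (21, 12, Gamma, 38), (21, 12, Gamma, 7), (21, 12, Gamma, 9), (21, 34, Zephyr, 38), (21, 34, Zephyr, 7), (21, 34, Zephyr, 9)}
(Student ⋈ Course) ⋈ Teacher (natural join on sid): {(1, 21, Omega, 1, bio), (1, 21, Omega, 17, bio), (1, 21, Omega, 37, bio), (14, 17, Nova, 10, p3), (14, 17, Nova, 10, x3), (14, 17, Nova, 13, p3), (14, 17, Nova, 13, x3), (14, 17, Nova, 31, p3), (14, 17, Nova, 31, x3), (14, 23, Helix, 10, p3), (14, 23, Helix, 10, x3), (14, 23, Helix, 13, p3), (14, 23, Helix, 13, x3), (14, 23, Helix, 31, p3), (14, 23, Helix, 31, x3), (14, 37, Vega, 10, p3), (14, 37, Vega, 10, x3), (14, 37, Vega, 13, p3), (14, 37, Vega, 13, x3), (14, 37, Vega, 31, p3), (14, 37, Vega, 31, x3), (21, 12, Gamma, 38, cs), (21, 12, Gamma, 38, law), (21, 12, Gamma, 38, rd), (21, 12, Gamma, 7, cs), (21, 12, Gamma, 7, law), (21, 12, Gamma, 7, rd), (21, 12, Gamma, 9, cs), (21, 12, Gamma, 9, law), (21, 12, Gamma, 9, rd), (21, 34, Zephyr, 38, cs), (21, 34, Zephyr, 38, law), (21, 34, Zephyr, 38, rd), (21, 34, Zephyr, 7, cs), (21, 34, Zephyr, 7, law), (21, 34, Zephyr, 7, rd), (21, 34, Zephyr, 9, cs), (21, 34, Zephyr, 9, law), (21, 34, Zephyr, 9, rd)}
π_{sid, title} gives {(1, Omega), (14, Helix), (14, Nova), (14, Vega), (21, Gamma), (21, Zephyr)} (33 duplicate(s) eliminated).
Apply σ_{title ≠ Helix}; surviving tuples: {(1, Omega), (14, Nova), (14, Vega), (21, Gamma), (21, Zephyr)}

{(1, Omega), (14, Nova), (14, Vega), (21, Gamma), (21, Zephyr)}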